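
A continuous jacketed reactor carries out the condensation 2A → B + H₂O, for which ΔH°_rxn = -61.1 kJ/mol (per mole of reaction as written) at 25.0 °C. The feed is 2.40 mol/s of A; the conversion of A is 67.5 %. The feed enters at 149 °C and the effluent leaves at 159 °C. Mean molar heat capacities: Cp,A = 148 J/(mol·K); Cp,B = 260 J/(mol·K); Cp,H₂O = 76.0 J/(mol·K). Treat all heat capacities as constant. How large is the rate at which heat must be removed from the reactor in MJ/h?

Q_out = 150 MJ/h

Extent of reaction ξ = 0.675 × 2.40 / 2 = 0.81 mol/s
Reaction term: ξ·ΔH°_rxn = 0.81 × -61.1 = -49.491 kJ/s
Sensible, feed 149→25 °C: -44.045 kJ/s
Outlet flows (mol/s): A 0.78, B 0.81, H₂O 0.81
Sensible, products 25→159 °C: 51.938 kJ/s
Q = ΔH = -41.597 kJ/s = -41.597 kW
Heat removed = 149.75 MJ/h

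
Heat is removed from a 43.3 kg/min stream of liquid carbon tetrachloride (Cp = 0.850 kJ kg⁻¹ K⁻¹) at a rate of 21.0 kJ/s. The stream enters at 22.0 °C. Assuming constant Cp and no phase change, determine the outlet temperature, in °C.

Q = 21.0 kJ/s = 1260 kJ/min
ΔT = Q/(ṁ·Cp) = 1260/(43.3×0.850) = 34.234 K
T_out = 22.0 − 34.234 = -12.234 °C

T_out = -12.2 °C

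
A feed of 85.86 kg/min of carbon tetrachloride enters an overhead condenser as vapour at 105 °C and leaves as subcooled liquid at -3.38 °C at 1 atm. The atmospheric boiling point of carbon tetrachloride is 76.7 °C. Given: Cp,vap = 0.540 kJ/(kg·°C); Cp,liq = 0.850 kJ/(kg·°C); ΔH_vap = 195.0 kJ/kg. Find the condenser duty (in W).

Q_c = 398000 W

vapour 105→76.7 °C: -15.282 kJ/kg
condensation at 76.7 °C: -195 kJ/kg
liquid 76.7→-3.38 °C: -68.068 kJ/kg
Δh = -15.282 + -195 + -68.068 = -278.35 kJ/kg
Q = ṁ·Δh = 85.86 kg/min × -278.35 kJ/kg = -23899 kJ/min
|Q| = 398.32 kW = 398320 W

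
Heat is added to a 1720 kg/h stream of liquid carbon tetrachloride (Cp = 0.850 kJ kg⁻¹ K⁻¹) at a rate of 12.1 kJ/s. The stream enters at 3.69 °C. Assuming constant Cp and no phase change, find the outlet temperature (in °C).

T_out = 33.5 °C

Q = 12.1 kJ/s = 43560 kJ/h
ΔT = Q/(ṁ·Cp) = 43560/(1720×0.850) = 29.795 K
T_out = 3.69 + 29.795 = 33.485 °C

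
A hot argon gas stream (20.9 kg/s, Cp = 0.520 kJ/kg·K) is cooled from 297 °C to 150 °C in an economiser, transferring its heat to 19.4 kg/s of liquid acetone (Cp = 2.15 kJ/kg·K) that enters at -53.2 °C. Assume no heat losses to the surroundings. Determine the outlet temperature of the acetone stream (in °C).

Heat released by hot stream: Q = 20.9 × 0.520 × (297 − 150) = 1597.6 kJ/s
Energy balance on cold side (adiabatic exchanger): Q = ṁ_c·Cp_c·(T_c,out − T_c,in)
T_c,out = -53.2 + 1597.6/(19.4 × 2.15) = -14.898 °C

T_c,out = -14.9 °C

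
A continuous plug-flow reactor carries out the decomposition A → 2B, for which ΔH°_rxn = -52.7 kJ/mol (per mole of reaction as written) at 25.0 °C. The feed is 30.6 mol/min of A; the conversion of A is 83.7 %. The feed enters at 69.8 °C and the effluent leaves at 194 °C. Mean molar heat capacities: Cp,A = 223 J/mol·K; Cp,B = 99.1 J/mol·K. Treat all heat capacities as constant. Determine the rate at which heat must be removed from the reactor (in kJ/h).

Extent of reaction ξ = 0.837 × 30.6 = 25.612 mol/min
Reaction term: ξ·ΔH°_rxn = 25.612 × -52.7 = -1349.8 kJ/min
Sensible, feed 69.8→25 °C: -305.71 kJ/min
Outlet flows (mol/min): A 4.9878, B 51.224
Sensible, products 25→194 °C: 1045.9 kJ/min
Q = ΔH = -609.59 kJ/min = -10.16 kW
Heat removed = 36576 kJ/h

Q_out = 36600 kJ/h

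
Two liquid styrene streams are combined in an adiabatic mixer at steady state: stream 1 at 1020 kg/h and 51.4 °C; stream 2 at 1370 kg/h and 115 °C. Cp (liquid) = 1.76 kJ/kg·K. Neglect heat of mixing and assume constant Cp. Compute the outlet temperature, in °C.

Adiabatic, steady state ⇒ Σ ṁᵢCp,ᵢ(T_out − Tᵢ) = 0
Σ ṁᵢCp,ᵢTᵢ = 1020×1.76×51.4 + 1370×1.76×115 = 369560
Σ ṁᵢCp,ᵢ = 1020×1.76 + 1370×1.76 = 4206.4
T_out = 369560 / 4206.4 = 87.857 °C

T_out = 87.9 °C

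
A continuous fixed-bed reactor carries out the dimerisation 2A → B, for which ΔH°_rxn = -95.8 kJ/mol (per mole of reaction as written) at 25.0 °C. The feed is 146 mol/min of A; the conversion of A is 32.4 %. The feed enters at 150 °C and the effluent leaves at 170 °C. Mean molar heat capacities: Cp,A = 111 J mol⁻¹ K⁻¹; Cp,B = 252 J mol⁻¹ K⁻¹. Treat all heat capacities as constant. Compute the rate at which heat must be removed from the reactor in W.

Extent of reaction ξ = 0.324 × 146 / 2 = 23.652 mol/min
Reaction term: ξ·ΔH°_rxn = 23.652 × -95.8 = -2265.9 kJ/min
Sensible, feed 150→25 °C: -2025.8 kJ/min
Outlet flows (mol/min): A 98.696, B 23.652
Sensible, products 25→170 °C: 2452.8 kJ/min
Q = ΔH = -1838.9 kJ/min = -30.648 kW
Heat removed = 30648 W

Q_out = 30600 W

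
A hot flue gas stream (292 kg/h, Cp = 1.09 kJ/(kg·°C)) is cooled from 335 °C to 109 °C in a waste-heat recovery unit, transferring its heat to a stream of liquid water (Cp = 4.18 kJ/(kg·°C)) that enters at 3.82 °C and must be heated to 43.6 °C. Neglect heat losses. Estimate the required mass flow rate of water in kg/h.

Heat released by hot stream: Q = 292 × 1.09 × (335 − 109) = 71931 kJ/h
Energy balance on cold side (adiabatic exchanger): Q = ṁ_c·Cp_c·(T_c,out − T_c,in)
ṁ_c = 71931 / [4.18 × (43.6 − 3.82)] = 432.59 kg/h

ṁ_c = 433 kg/h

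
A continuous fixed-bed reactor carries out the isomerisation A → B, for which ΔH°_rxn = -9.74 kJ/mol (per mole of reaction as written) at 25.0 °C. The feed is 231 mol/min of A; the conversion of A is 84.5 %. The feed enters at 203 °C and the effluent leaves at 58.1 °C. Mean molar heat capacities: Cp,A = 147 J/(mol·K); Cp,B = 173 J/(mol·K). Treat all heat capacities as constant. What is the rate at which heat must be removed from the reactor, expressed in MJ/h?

Extent of reaction ξ = 0.845 × 231 = 195.19 mol/min
Reaction term: ξ·ΔH°_rxn = 195.19 × -9.74 = -1901.2 kJ/min
Sensible, feed 203→25 °C: -6044.3 kJ/min
Outlet flows (mol/min): A 35.805, B 195.19
Sensible, products 25→58.1 °C: 1292 kJ/min
Q = ΔH = -6653.6 kJ/min = -110.89 kW
Heat removed = 399.22 MJ/h

Q_out = 399 MJ/h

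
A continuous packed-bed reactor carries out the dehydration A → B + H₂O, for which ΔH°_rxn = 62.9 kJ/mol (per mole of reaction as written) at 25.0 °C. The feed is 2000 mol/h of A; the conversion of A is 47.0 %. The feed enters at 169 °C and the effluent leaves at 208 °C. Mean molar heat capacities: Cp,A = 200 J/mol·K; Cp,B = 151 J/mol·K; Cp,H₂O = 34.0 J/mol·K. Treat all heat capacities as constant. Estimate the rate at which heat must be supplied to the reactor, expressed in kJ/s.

Q_in = 20.0 kJ/s

Extent of reaction ξ = 0.470 × 2000 = 940 mol/h
Reaction term: ξ·ΔH°_rxn = 940 × 62.9 = 59126 kJ/h
Sensible, feed 169→25 °C: -57600 kJ/h
Outlet flows (mol/h): A 1060, B 940, H₂O 940
Sensible, products 25→208 °C: 70620 kJ/h
Q = ΔH = 72146 kJ/h = 20.04 kW
Heat supplied = 20.04 kJ/s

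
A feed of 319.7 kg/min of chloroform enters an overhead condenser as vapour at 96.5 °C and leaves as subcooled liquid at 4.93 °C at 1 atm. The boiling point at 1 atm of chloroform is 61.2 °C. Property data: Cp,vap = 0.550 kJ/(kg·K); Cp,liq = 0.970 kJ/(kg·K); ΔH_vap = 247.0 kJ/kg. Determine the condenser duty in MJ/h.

Q_c = 6160 MJ/h

vapour 96.5→61.2 °C: -19.415 kJ/kg
condensation at 61.2 °C: -247 kJ/kg
liquid 61.2→4.93 °C: -54.582 kJ/kg
Δh = -19.415 + -247 + -54.582 = -321 kJ/kg
Q = ṁ·Δh = 319.7 kg/min × -321 kJ/kg = -102620 kJ/min
|Q| = 1710.4 kW = 6157.4 MJ/h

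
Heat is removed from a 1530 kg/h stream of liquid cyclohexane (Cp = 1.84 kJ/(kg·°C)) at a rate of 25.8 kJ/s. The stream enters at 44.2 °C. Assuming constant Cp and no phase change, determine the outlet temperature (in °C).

Q = 25.8 kJ/s = 92880 kJ/h
ΔT = Q/(ṁ·Cp) = 92880/(1530×1.84) = 32.992 K
T_out = 44.2 − 32.992 = 11.208 °C

T_out = 11.2 °C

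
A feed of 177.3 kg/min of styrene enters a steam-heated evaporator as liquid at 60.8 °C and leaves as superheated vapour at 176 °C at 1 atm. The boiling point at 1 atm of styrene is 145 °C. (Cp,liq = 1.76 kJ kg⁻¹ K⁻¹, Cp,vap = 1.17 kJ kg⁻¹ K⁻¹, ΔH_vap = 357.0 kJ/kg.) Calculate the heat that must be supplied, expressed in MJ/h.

liquid 60.8→145 °C: 148.19 kJ/kg
vaporisation at 145 °C: 357 kJ/kg
vapour 145→176 °C: 36.27 kJ/kg
Δh = 148.19 + 357 + 36.27 = 541.46 kJ/kg
Q = ṁ·Δh = 177.3 kg/min × 541.46 kJ/kg = 96001 kJ/min
|Q| = 1600 kW = 5760.1 MJ/h

Q = 5760 MJ/h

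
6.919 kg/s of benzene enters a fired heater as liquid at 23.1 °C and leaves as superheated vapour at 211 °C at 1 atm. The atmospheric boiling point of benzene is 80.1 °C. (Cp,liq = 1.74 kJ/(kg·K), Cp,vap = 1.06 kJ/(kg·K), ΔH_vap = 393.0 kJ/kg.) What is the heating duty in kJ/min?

liquid 23.1→80.1 °C: 99.18 kJ/kg
vaporisation at 80.1 °C: 393 kJ/kg
vapour 80.1→211 °C: 138.75 kJ/kg
Δh = 99.18 + 393 + 138.75 = 630.93 kJ/kg
Q = ṁ·Δh = 6.919 kg/s × 630.93 kJ/kg = 4365.4 kJ/s
|Q| = 4365.4 kW = 261930 kJ/min

Q = 262000 kJ/min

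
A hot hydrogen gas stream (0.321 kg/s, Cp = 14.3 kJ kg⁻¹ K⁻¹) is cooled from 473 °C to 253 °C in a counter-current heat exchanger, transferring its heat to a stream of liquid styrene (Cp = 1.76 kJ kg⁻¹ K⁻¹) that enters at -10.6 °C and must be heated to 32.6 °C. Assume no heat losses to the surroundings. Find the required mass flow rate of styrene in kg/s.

ṁ_c = 13.3 kg/s

Heat released by hot stream: Q = 0.321 × 14.3 × (473 − 253) = 1009.9 kJ/s
Energy balance on cold side (adiabatic exchanger): Q = ṁ_c·Cp_c·(T_c,out − T_c,in)
ṁ_c = 1009.9 / [1.76 × (32.6 − -10.6)] = 13.282 kg/s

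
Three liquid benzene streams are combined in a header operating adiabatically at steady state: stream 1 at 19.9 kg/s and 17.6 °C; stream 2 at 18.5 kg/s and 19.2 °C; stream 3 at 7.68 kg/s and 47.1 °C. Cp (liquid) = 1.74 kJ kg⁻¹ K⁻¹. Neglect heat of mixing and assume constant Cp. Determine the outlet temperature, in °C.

No heat crosses the boundary, so H_out = H_in.
Σ ṁᵢCp,ᵢTᵢ = 19.9×1.74×17.6 + 18.5×1.74×19.2 + 7.68×1.74×47.1 = 1856.9
Σ ṁᵢCp,ᵢ = 19.9×1.74 + 18.5×1.74 + 7.68×1.74 = 80.179
T_out = 1856.9 / 80.179 = 23.159 °C

T_out = 23.2 °C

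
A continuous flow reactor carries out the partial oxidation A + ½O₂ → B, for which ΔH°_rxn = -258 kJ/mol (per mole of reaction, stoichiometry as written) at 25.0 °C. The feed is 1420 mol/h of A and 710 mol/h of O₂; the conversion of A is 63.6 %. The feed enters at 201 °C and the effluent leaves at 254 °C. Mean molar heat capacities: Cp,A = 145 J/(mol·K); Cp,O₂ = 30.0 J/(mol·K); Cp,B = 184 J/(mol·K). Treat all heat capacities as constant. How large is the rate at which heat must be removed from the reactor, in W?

Extent of reaction ξ = 0.636 × 1420 = 903.12 mol/h
Reaction term: ξ·ΔH°_rxn = 903.12 × -258 = -233000 kJ/h
Sensible, feed 201→25 °C: -39987 kJ/h
Outlet flows (mol/h): A 516.88, O₂ 258.44, B 903.12
Sensible, products 25→254 °C: 56992 kJ/h
Q = ΔH = -216000 kJ/h = -60 kW
Heat removed = 60000 W

Q_out = 60000 W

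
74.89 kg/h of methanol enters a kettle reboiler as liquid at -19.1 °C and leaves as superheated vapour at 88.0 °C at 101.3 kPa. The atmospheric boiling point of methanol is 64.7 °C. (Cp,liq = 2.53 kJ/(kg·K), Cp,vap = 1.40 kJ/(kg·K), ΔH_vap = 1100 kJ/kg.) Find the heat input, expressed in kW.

liquid -19.1→64.7 °C: 212.01 kJ/kg
vaporisation at 64.7 °C: 1100 kJ/kg
vapour 64.7→88.0 °C: 32.62 kJ/kg
Δh = 212.01 + 1100 + 32.62 = 1344.6 kJ/kg
Q = ṁ·Δh = 74.89 kg/h × 1344.6 kJ/kg = 100700 kJ/h
|Q| = 27.972 kW

Q = 28.0 kW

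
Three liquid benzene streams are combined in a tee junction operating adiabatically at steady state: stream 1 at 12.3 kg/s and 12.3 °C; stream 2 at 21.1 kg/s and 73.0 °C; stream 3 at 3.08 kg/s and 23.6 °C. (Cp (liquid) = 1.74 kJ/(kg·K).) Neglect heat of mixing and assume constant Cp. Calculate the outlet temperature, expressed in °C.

T_out = 48.4 °C

No heat crosses the boundary, so H_out = H_in.
Σ ṁᵢCp,ᵢTᵢ = 12.3×1.74×12.3 + 21.1×1.74×73.0 + 3.08×1.74×23.6 = 3069.8
Σ ṁᵢCp,ᵢ = 12.3×1.74 + 21.1×1.74 + 3.08×1.74 = 63.475
T_out = 3069.8 / 63.475 = 48.363 °C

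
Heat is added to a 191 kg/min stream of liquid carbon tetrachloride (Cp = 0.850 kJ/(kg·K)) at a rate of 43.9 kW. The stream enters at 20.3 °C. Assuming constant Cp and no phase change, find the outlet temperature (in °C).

T_out = 36.5 °C

Q = 43.9 kW = 2634 kJ/min
ΔT = Q/(ṁ·Cp) = 2634/(191×0.850) = 16.224 K
T_out = 20.3 + 16.224 = 36.524 °C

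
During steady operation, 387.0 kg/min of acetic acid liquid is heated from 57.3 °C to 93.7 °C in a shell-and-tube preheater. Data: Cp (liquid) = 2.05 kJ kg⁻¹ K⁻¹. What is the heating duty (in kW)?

Q = 481 kW

Q = ṁ·Cp·ΔT = 387.0 × 2.05 × (93.7 − 57.3) = 28878 kJ/min
Converting: 28878 / 60 s = 481.3 kW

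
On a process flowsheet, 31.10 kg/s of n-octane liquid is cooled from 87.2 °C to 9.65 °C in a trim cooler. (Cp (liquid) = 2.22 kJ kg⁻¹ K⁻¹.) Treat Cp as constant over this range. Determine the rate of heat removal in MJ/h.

Q_c = 19300 MJ/h

Q = ṁ·Cp·ΔT = 31.10 × 2.22 × (9.65 − 87.2) = -5354.2 kJ/s
Cooling duty = 19275 MJ/h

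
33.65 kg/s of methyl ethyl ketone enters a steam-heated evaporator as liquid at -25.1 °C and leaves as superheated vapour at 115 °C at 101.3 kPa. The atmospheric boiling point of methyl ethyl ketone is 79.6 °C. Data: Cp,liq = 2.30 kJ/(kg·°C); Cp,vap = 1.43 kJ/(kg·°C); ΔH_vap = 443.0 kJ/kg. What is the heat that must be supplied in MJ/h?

liquid -25.1→79.6 °C: 240.81 kJ/kg
vaporisation at 79.6 °C: 443 kJ/kg
vapour 79.6→115 °C: 50.622 kJ/kg
Δh = 240.81 + 443 + 50.622 = 734.43 kJ/kg
Q = ṁ·Δh = 33.65 kg/s × 734.43 kJ/kg = 24714 kJ/s
|Q| = 24714 kW = 88969 MJ/h

Q = 89000 MJ/h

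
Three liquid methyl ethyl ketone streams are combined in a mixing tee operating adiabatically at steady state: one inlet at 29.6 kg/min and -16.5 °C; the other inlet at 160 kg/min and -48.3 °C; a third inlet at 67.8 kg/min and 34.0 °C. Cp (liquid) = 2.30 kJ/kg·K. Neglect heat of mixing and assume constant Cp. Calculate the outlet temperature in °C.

Adiabatic, steady state ⇒ Σ ṁᵢCp,ᵢ(T_out − Tᵢ) = 0
T_out = Σ ṁᵢCp,ᵢTᵢ / Σ ṁᵢCp,ᵢ
      = -13596 / 592.02 = -22.965 °C

T_out = -23.0 °C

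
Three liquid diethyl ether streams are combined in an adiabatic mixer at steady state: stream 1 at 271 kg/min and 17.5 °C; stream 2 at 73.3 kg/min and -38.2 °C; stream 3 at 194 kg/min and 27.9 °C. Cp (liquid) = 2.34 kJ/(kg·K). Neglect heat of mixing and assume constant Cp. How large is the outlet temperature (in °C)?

Energy balance with Q = 0: Σ ṁᵢCp,ᵢ(T_out − Tᵢ) = 0
T_out = Σ ṁᵢCp,ᵢTᵢ / Σ ṁᵢCp,ᵢ
      = 17211 / 1259.6 = 13.663 °C

T_out = 13.7 °C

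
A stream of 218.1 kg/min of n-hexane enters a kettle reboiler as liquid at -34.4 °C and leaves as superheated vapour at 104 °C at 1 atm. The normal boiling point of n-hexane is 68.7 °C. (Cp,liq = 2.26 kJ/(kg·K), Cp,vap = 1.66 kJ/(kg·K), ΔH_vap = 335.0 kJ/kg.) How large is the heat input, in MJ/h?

liquid -34.4→68.7 °C: 233.01 kJ/kg
vaporisation at 68.7 °C: 335 kJ/kg
vapour 68.7→104 °C: 58.598 kJ/kg
Δh = 233.01 + 335 + 58.598 = 626.6 kJ/kg
Q = ṁ·Δh = 218.1 kg/min × 626.6 kJ/kg = 136660 kJ/min
|Q| = 2277.7 kW = 8199.7 MJ/h

Q = 8200 MJ/h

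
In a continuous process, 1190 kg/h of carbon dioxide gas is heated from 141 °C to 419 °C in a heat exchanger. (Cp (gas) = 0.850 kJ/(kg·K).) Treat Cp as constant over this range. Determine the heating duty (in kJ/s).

Q = 78.1 kJ/s

Q = ṁ·Cp·ΔT = 1190 × 0.850 × (419 − 141) = 281200 kJ/h
Converting: 281200 / 3600 s = 78.11 kW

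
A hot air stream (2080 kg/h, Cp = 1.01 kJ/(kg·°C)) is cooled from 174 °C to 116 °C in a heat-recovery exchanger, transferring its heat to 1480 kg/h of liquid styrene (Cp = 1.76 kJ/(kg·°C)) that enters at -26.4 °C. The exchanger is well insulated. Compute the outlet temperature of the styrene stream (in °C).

Heat released by hot stream: Q = 2080 × 1.01 × (174 − 116) = 121850 kJ/h
Energy balance on cold side (adiabatic exchanger): Q = ṁ_c·Cp_c·(T_c,out − T_c,in)
T_c,out = -26.4 + 121850/(1480 × 1.76) = 20.378 °C

T_c,out = 20.4 °C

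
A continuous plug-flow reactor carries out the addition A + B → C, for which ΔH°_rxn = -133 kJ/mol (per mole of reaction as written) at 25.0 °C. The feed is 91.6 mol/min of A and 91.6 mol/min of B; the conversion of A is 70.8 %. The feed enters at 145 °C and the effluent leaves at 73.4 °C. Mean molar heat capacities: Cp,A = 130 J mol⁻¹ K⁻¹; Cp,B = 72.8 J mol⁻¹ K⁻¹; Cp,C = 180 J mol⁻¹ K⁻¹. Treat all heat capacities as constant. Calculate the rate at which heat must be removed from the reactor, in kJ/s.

Q_out = 167 kJ/s

Extent of reaction ξ = 0.708 × 91.6 = 64.853 mol/min
Reaction term: ξ·ΔH°_rxn = 64.853 × -133 = -8625.4 kJ/min
Sensible, feed 145→25 °C: -2229.2 kJ/min
Outlet flows (mol/min): A 26.747, B 26.747, C 64.853
Sensible, products 25→73.4 °C: 827.54 kJ/min
Q = ΔH = -10027 kJ/min = -167.12 kW
Heat removed = 167.12 kJ/s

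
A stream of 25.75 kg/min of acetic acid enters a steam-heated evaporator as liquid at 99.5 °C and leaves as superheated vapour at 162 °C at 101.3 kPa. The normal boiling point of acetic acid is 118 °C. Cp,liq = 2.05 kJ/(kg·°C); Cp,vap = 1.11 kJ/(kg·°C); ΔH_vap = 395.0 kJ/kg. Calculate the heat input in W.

liquid 99.5→118 °C: 37.925 kJ/kg
vaporisation at 118 °C: 395 kJ/kg
vapour 118→162 °C: 48.84 kJ/kg
Δh = 37.925 + 395 + 48.84 = 481.76 kJ/kg
Q = ṁ·Δh = 25.75 kg/min × 481.76 kJ/kg = 12405 kJ/min
|Q| = 206.76 kW = 206760 W

Q = 207000 W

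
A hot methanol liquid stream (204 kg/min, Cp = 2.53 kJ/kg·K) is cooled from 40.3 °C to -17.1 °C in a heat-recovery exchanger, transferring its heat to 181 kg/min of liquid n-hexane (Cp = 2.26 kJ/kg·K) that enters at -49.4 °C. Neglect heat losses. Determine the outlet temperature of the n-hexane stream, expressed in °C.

T_c,out = 23.0 °C

Heat released by hot stream: Q = 204 × 2.53 × (40.3 − -17.1) = 29625 kJ/min
Energy balance on cold side (adiabatic exchanger): Q = ṁ_c·Cp_c·(T_c,out − T_c,in)
T_c,out = -49.4 + 29625/(181 × 2.26) = 23.023 °C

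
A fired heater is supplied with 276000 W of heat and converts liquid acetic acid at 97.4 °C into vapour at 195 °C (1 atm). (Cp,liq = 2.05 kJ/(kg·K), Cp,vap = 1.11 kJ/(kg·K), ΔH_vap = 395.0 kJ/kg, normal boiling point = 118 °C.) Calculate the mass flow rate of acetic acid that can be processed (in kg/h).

Δh = 2.05×(118−97.4) + 395.0 + 1.11×(195−118) = 522.7 kJ/kg
Q = 276000 W = 276 kJ/s = 993600 kJ/h
ṁ = Q/Δh = 993600 / 522.7 = 1900.9 kg/h

ṁ = 1900 kg/h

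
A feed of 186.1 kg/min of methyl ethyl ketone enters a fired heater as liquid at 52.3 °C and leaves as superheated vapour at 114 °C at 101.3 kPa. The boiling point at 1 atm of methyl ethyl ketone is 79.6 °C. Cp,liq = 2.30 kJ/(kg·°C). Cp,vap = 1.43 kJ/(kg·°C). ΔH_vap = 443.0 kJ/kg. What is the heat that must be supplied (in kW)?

Q = 1720 kW

liquid 52.3→79.6 °C: 62.79 kJ/kg
vaporisation at 79.6 °C: 443 kJ/kg
vapour 79.6→114 °C: 49.192 kJ/kg
Δh = 62.79 + 443 + 49.192 = 554.98 kJ/kg
Q = ṁ·Δh = 186.1 kg/min × 554.98 kJ/kg = 103280 kJ/min
|Q| = 1721.4 kW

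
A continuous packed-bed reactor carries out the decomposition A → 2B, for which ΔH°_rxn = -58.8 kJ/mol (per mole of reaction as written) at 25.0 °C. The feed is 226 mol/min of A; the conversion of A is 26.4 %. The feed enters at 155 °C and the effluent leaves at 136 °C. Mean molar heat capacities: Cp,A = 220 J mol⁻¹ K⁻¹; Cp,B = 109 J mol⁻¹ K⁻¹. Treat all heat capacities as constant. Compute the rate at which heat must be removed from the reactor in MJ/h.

Extent of reaction ξ = 0.264 × 226 = 59.664 mol/min
Reaction term: ξ·ΔH°_rxn = 59.664 × -58.8 = -3508.2 kJ/min
Sensible, feed 155→25 °C: -6463.6 kJ/min
Outlet flows (mol/min): A 166.34, B 119.33
Sensible, products 25→136 °C: 5505.7 kJ/min
Q = ΔH = -4466.2 kJ/min = -74.436 kW
Heat removed = 267.97 MJ/h

Q_out = 268 MJ/h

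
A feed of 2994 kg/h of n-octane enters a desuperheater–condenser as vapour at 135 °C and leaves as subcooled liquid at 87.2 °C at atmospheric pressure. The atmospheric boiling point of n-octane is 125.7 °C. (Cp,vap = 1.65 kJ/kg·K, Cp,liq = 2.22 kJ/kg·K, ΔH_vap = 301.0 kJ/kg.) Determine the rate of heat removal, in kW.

vapour 135→125.7 °C: -15.345 kJ/kg
condensation at 125.7 °C: -301 kJ/kg
liquid 125.7→87.2 °C: -85.47 kJ/kg
Δh = -15.345 + -301 + -85.47 = -401.81 kJ/kg
Q = ṁ·Δh = 2994 kg/h × -401.81 kJ/kg = -1.203e+06 kJ/h
|Q| = 334.18 kW

Q_c = 334 kW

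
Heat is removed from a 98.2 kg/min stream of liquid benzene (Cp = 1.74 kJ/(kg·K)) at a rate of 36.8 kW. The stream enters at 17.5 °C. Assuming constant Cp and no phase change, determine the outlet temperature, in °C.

T_out = 4.58 °C

Q = 36.8 kW = 2208 kJ/min
ΔT = Q/(ṁ·Cp) = 2208/(98.2×1.74) = 12.922 K
T_out = 17.5 − 12.922 = 4.5777 °C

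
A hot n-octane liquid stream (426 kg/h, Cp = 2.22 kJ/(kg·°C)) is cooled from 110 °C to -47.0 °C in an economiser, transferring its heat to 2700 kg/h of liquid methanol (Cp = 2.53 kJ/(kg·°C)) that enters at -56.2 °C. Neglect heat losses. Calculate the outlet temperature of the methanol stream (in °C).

Heat released by hot stream: Q = 426 × 2.22 × (110 − -47.0) = 148480 kJ/h
Energy balance on cold side (adiabatic exchanger): Q = ṁ_c·Cp_c·(T_c,out − T_c,in)
T_c,out = -56.2 + 148480/(2700 × 2.53) = -34.464 °C

T_c,out = -34.5 °C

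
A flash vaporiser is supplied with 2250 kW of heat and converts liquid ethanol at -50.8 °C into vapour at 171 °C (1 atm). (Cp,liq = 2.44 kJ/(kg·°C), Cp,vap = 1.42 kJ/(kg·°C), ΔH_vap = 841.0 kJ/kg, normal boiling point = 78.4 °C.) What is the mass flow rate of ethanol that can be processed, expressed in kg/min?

Δh = 2.44×(78.4−-50.8) + 841.0 + 1.42×(171−78.4) = 1287.7 kJ/kg
Q = 2250 kW = 2250 kJ/s = 135000 kJ/min
ṁ = Q/Δh = 135000 / 1287.7 = 104.83 kg/min

ṁ = 105 kg/min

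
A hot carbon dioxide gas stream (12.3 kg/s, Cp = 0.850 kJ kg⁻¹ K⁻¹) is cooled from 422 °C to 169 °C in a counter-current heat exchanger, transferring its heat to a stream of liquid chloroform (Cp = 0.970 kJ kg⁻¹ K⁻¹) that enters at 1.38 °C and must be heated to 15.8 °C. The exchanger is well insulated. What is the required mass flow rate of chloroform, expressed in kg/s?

Heat released by hot stream: Q = 12.3 × 0.850 × (422 − 169) = 2645.1 kJ/s
Energy balance on cold side (adiabatic exchanger): Q = ṁ_c·Cp_c·(T_c,out − T_c,in)
ṁ_c = 2645.1 / [0.970 × (15.8 − 1.38)] = 189.11 kg/s

ṁ_c = 189 kg/s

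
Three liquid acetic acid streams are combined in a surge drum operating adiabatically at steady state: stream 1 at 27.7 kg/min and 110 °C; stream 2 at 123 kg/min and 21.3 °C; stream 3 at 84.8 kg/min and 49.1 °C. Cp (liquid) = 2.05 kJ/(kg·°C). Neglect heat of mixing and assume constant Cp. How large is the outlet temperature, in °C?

Adiabatic, steady state ⇒ Σ ṁᵢCp,ᵢ(T_out − Tᵢ) = 0
Σ ṁᵢCp,ᵢTᵢ = 27.7×2.05×110 + 123×2.05×21.3 + 84.8×2.05×49.1 = 20153
Σ ṁᵢCp,ᵢ = 27.7×2.05 + 123×2.05 + 84.8×2.05 = 482.77
T_out = 20153 / 482.77 = 41.743 °C

T_out = 41.7 °C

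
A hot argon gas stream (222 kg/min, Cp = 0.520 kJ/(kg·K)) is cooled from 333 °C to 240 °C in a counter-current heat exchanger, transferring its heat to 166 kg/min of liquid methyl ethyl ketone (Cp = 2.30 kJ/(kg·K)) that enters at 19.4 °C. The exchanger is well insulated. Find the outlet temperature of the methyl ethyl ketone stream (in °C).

T_c,out = 47.5 °C

Heat released by hot stream: Q = 222 × 0.520 × (333 − 240) = 10736 kJ/min
Energy balance on cold side (adiabatic exchanger): Q = ṁ_c·Cp_c·(T_c,out − T_c,in)
T_c,out = 19.4 + 10736/(166 × 2.30) = 47.519 °C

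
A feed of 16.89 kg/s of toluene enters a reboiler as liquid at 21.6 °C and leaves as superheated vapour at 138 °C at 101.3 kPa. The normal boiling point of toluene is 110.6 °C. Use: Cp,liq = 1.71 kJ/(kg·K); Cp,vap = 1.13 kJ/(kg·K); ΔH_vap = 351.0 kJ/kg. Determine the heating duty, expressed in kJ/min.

liquid 21.6→110.6 °C: 152.19 kJ/kg
vaporisation at 110.6 °C: 351 kJ/kg
vapour 110.6→138 °C: 30.962 kJ/kg
Δh = 152.19 + 351 + 30.962 = 534.15 kJ/kg
Q = ṁ·Δh = 16.89 kg/s × 534.15 kJ/kg = 9021.8 kJ/s
|Q| = 9021.8 kW = 541310 kJ/min

Q = 541000 kJ/min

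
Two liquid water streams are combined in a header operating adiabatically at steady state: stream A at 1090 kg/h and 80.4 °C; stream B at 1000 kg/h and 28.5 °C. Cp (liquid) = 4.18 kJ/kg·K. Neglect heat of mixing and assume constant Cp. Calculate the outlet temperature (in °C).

T_out = 55.6 °C

Adiabatic, steady state ⇒ Σ ṁᵢCp,ᵢ(T_out − Tᵢ) = 0
Σ ṁᵢCp,ᵢTᵢ = 1090×4.18×80.4 + 1000×4.18×28.5 = 485450
Σ ṁᵢCp,ᵢ = 1090×4.18 + 1000×4.18 = 8736.2
T_out = 485450 / 8736.2 = 55.567 °C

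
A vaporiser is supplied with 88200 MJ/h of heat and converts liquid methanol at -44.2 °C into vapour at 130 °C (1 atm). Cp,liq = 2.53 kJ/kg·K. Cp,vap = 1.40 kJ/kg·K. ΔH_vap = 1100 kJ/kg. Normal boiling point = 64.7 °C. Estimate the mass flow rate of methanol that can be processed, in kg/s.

Δh = 2.53×(64.7−-44.2) + 1100 + 1.40×(130−64.7) = 1466.9 kJ/kg
Q = 88200 MJ/h = 24500 kJ/s = 24500 kJ/s
ṁ = Q/Δh = 24500 / 1466.9 = 16.701 kg/s

ṁ = 16.7 kg/s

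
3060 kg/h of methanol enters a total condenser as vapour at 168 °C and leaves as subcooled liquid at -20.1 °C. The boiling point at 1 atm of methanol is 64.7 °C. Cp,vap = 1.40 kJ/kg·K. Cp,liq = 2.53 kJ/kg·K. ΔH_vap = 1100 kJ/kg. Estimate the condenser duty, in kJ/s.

Q_c = 1240 kJ/s

vapour 168→64.7 °C: -144.62 kJ/kg
condensation at 64.7 °C: -1100 kJ/kg
liquid 64.7→-20.1 °C: -214.54 kJ/kg
Δh = -144.62 + -1100 + -214.54 = -1459.2 kJ/kg
Q = ṁ·Δh = 3060 kg/h × -1459.2 kJ/kg = -4.465e+06 kJ/h
|Q| = 1240.3 kW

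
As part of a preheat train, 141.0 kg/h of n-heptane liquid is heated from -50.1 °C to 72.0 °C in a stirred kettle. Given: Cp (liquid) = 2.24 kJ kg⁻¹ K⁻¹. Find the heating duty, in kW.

Q = ṁ·Cp·ΔT = 141.0 × 2.24 × (72.0 − -50.1) = 38564 kJ/h
Converting: 38564 / 3600 s = 10.712 kW

Q = 10.7 kW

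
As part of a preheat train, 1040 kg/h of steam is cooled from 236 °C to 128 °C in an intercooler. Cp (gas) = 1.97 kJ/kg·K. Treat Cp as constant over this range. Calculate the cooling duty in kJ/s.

Q = ṁ·Cp·ΔT = 1040 × 1.97 × (128 − 236) = -221270 kJ/h
Converting: 221270 / 3600 s = 61.464 kW

Q_c = 61.5 kJ/s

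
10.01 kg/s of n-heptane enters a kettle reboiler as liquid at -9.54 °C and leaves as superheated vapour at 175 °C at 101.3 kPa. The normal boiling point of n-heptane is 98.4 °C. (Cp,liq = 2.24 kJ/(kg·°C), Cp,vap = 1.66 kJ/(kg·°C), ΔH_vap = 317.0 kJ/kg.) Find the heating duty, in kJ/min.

liquid -9.54→98.4 °C: 241.79 kJ/kg
vaporisation at 98.4 °C: 317 kJ/kg
vapour 98.4→175 °C: 127.16 kJ/kg
Δh = 241.79 + 317 + 127.16 = 685.94 kJ/kg
Q = ṁ·Δh = 10.01 kg/s × 685.94 kJ/kg = 6866.3 kJ/s
|Q| = 6866.3 kW = 411980 kJ/min

Q = 412000 kJ/min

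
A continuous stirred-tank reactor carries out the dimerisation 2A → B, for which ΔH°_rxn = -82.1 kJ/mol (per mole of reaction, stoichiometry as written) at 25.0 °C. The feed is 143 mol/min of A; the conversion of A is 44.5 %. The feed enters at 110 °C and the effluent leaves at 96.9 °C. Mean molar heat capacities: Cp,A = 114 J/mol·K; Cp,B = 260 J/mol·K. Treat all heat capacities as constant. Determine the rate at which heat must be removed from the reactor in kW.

Q_out = 45.9 kW

Extent of reaction ξ = 0.445 × 143 / 2 = 31.817 mol/min
Reaction term: ξ·ΔH°_rxn = 31.817 × -82.1 = -2612.2 kJ/min
Sensible, feed 110→25 °C: -1385.7 kJ/min
Outlet flows (mol/min): A 79.365, B 31.817
Sensible, products 25→96.9 °C: 1245.3 kJ/min
Q = ΔH = -2752.6 kJ/min = -45.876 kW
Heat removed = 45.876 kW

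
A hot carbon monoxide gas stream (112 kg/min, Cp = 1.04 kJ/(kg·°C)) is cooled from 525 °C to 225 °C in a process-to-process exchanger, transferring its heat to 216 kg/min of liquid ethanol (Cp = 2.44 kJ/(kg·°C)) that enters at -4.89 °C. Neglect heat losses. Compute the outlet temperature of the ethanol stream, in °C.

T_c,out = 61.4 °C

Heat released by hot stream: Q = 112 × 1.04 × (525 − 225) = 34944 kJ/min
Energy balance on cold side (adiabatic exchanger): Q = ṁ_c·Cp_c·(T_c,out − T_c,in)
T_c,out = -4.89 + 34944/(216 × 2.44) = 61.412 °C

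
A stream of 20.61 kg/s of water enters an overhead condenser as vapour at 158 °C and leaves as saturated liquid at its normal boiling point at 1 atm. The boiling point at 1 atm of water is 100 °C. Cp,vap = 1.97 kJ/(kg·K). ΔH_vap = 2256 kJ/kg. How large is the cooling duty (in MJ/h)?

vapour 158→100 °C: -114.26 kJ/kg
condensation at 100 °C: -2256 kJ/kg
Δh = -114.26 + -2256 = -2370.3 kJ/kg
Q = ṁ·Δh = 20.61 kg/s × -2370.3 kJ/kg = -48851 kJ/s
|Q| = 48851 kW = 175860 MJ/h

Q_c = 176000 MJ/h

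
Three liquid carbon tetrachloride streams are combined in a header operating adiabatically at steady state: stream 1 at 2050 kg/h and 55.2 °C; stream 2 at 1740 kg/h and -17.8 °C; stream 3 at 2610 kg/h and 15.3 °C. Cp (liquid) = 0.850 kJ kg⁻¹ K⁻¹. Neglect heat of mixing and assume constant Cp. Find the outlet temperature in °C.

Energy balance with Q = 0: Σ ṁᵢCp,ᵢ(T_out − Tᵢ) = 0
T_out = Σ ṁᵢCp,ᵢTᵢ / Σ ṁᵢCp,ᵢ
      = 103800 / 5440 = 19.081 °C

T_out = 19.1 °C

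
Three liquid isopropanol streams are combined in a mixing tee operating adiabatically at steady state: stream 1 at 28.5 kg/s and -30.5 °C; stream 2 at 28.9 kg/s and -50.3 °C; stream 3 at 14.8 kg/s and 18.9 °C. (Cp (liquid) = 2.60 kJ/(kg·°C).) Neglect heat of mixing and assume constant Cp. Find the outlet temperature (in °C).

Adiabatic, steady state ⇒ Σ ṁᵢCp,ᵢ(T_out − Tᵢ) = 0
Σ ṁᵢCp,ᵢTᵢ = 28.5×2.60×-30.5 + 28.9×2.60×-50.3 + 14.8×2.60×18.9 = -5312.3
Σ ṁᵢCp,ᵢ = 28.5×2.60 + 28.9×2.60 + 14.8×2.60 = 187.72
T_out = -5312.3 / 187.72 = -28.299 °C

T_out = -28.3 °C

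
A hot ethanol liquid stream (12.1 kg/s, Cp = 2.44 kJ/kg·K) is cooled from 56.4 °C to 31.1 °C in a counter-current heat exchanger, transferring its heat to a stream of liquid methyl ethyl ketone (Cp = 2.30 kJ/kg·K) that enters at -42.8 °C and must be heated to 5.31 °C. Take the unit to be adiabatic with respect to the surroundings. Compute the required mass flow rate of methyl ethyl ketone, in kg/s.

ṁ_c = 6.75 kg/s

Heat released by hot stream: Q = 12.1 × 2.44 × (56.4 − 31.1) = 746.96 kJ/s
Energy balance on cold side (adiabatic exchanger): Q = ṁ_c·Cp_c·(T_c,out − T_c,in)
ṁ_c = 746.96 / [2.30 × (5.31 − -42.8)] = 6.7504 kg/s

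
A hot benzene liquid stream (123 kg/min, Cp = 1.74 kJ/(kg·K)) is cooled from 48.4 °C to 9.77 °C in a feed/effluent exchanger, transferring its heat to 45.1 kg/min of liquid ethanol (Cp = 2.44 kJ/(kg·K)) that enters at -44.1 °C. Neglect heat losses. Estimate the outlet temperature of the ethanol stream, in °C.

T_c,out = 31.0 °C

Heat released by hot stream: Q = 123 × 1.74 × (48.4 − 9.77) = 8267.6 kJ/min
Energy balance on cold side (adiabatic exchanger): Q = ṁ_c·Cp_c·(T_c,out − T_c,in)
T_c,out = -44.1 + 8267.6/(45.1 × 2.44) = 31.03 °C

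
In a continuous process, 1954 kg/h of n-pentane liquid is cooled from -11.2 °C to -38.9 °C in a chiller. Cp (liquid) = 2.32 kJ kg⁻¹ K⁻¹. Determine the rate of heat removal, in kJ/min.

Q_c = 2090 kJ/min

Q = ṁ·Cp·ΔT = 1954 × 2.32 × (-38.9 − -11.2) = -125570 kJ/h
Converting: 125570 / 3600 s = 34.881 kW
Cooling duty = 2092.9 kJ/min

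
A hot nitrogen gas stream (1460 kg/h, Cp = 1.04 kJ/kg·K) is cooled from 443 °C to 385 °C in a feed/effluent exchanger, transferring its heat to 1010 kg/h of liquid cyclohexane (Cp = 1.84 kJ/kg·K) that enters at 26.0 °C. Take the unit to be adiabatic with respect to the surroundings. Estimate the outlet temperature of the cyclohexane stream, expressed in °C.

T_c,out = 73.4 °C

Heat released by hot stream: Q = 1460 × 1.04 × (443 − 385) = 88067 kJ/h
Energy balance on cold side (adiabatic exchanger): Q = ṁ_c·Cp_c·(T_c,out − T_c,in)
T_c,out = 26.0 + 88067/(1010 × 1.84) = 73.389 °C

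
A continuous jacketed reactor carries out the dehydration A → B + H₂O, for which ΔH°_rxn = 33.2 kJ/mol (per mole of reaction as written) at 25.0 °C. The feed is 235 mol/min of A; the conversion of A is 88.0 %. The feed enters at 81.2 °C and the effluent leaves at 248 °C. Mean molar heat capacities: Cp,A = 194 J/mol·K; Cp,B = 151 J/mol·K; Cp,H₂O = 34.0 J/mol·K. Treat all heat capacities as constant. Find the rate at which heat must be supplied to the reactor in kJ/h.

Extent of reaction ξ = 0.880 × 235 = 206.8 mol/min
Reaction term: ξ·ΔH°_rxn = 206.8 × 33.2 = 6865.8 kJ/min
Sensible, feed 81.2→25 °C: -2562.2 kJ/min
Outlet flows (mol/min): A 28.2, B 206.8, H₂O 206.8
Sensible, products 25→248 °C: 9751.5 kJ/min
Q = ΔH = 14055 kJ/min = 234.25 kW
Heat supplied = 843310 kJ/h

Q_in = 843000 kJ/h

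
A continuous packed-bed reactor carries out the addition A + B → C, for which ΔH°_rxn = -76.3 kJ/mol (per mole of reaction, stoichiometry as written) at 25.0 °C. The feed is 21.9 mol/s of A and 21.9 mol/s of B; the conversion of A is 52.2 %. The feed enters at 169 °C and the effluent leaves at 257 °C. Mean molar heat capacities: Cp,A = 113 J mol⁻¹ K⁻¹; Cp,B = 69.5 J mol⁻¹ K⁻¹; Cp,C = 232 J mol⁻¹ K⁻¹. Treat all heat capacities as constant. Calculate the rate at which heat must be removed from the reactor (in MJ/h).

Q_out = 1400 MJ/h

Extent of reaction ξ = 0.522 × 21.9 = 11.432 mol/s
Reaction term: ξ·ΔH°_rxn = 11.432 × -76.3 = -872.25 kJ/s
Sensible, feed 169→25 °C: -575.53 kJ/s
Outlet flows (mol/s): A 10.468, B 10.468, C 11.432
Sensible, products 25→257 °C: 1058.5 kJ/s
Q = ΔH = -389.25 kJ/s = -389.25 kW
Heat removed = 1401.3 MJ/h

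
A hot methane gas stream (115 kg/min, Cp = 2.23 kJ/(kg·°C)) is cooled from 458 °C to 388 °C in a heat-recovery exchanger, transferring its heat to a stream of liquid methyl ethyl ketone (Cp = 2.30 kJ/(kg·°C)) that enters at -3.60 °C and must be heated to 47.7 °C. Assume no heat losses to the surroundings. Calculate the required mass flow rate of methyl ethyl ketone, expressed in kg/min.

ṁ_c = 152 kg/min

Heat released by hot stream: Q = 115 × 2.23 × (458 − 388) = 17952 kJ/min
Energy balance on cold side (adiabatic exchanger): Q = ṁ_c·Cp_c·(T_c,out − T_c,in)
ṁ_c = 17952 / [2.30 × (47.7 − -3.60)] = 152.14 kg/min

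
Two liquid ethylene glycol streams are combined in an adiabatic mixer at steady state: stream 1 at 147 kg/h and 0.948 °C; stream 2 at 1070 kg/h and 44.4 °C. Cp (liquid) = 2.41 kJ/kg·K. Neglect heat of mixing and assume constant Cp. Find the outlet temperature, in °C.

T_out = 39.2 °C

Energy balance with Q = 0: Σ ṁᵢCp,ᵢ(T_out − Tᵢ) = 0
Σ ṁᵢCp,ᵢTᵢ = 147×2.41×0.948 + 1070×2.41×44.4 = 114830
Σ ṁᵢCp,ᵢ = 147×2.41 + 1070×2.41 = 2933
T_out = 114830 / 2933 = 39.151 °C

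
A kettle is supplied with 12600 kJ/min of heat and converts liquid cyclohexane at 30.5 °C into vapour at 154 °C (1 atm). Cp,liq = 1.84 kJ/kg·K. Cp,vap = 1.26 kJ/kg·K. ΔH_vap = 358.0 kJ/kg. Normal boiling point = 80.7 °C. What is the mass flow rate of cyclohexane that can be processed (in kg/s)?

ṁ = 0.387 kg/s

Δh = 1.84×(80.7−30.5) + 358.0 + 1.26×(154−80.7) = 542.73 kJ/kg
Q = 12600 kJ/min = 210 kJ/s = 210 kJ/s
ṁ = Q/Δh = 210 / 542.73 = 0.38694 kg/s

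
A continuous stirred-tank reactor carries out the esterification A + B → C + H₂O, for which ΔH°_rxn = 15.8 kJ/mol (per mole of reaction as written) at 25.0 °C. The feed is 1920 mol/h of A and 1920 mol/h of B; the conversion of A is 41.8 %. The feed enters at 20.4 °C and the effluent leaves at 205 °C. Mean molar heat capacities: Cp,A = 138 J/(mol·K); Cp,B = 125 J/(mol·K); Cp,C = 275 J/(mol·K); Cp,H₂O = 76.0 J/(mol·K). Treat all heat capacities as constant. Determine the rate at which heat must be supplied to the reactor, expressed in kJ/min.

Q_in = 1980 kJ/min

Extent of reaction ξ = 0.418 × 1920 = 802.56 mol/h
Reaction term: ξ·ΔH°_rxn = 802.56 × 15.8 = 12680 kJ/h
Sensible, feed 20.4→25 °C: 2322.8 kJ/h
Outlet flows (mol/h): A 1117.4, B 1117.4, C 802.56, H₂O 802.56
Sensible, products 25→205 °C: 103610 kJ/h
Q = ΔH = 118610 kJ/h = 32.947 kW
Heat supplied = 1976.8 kJ/min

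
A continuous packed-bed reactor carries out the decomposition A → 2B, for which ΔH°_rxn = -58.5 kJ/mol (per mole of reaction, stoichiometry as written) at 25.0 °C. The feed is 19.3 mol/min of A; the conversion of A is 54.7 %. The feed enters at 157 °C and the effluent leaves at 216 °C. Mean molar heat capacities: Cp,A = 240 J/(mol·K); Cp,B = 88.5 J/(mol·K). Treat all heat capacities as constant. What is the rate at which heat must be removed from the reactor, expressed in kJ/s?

Q_out = 7.86 kJ/s

Extent of reaction ξ = 0.547 × 19.3 = 10.557 mol/min
Reaction term: ξ·ΔH°_rxn = 10.557 × -58.5 = -617.59 kJ/min
Sensible, feed 157→25 °C: -611.42 kJ/min
Outlet flows (mol/min): A 8.7429, B 21.114
Sensible, products 25→216 °C: 757.68 kJ/min
Q = ΔH = -471.34 kJ/min = -7.8556 kW
Heat removed = 7.8556 kJ/s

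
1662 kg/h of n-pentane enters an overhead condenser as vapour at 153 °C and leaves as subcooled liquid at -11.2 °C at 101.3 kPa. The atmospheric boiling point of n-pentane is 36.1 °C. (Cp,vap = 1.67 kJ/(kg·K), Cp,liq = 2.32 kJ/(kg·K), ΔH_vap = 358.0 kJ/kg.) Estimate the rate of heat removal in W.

vapour 153→36.1 °C: -195.22 kJ/kg
condensation at 36.1 °C: -358 kJ/kg
liquid 36.1→-11.2 °C: -109.74 kJ/kg
Δh = -195.22 + -358 + -109.74 = -662.96 kJ/kg
Q = ṁ·Δh = 1662 kg/h × -662.96 kJ/kg = -1.1018e+06 kJ/h
|Q| = 306.07 kW = 306070 W

Q_c = 306000 W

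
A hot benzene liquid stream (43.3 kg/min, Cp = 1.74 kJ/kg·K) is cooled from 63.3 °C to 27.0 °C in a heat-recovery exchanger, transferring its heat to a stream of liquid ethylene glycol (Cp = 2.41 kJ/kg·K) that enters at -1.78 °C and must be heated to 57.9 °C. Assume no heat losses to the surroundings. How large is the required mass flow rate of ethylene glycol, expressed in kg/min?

ṁ_c = 19.0 kg/min

Heat released by hot stream: Q = 43.3 × 1.74 × (63.3 − 27.0) = 2734.9 kJ/min
Energy balance on cold side (adiabatic exchanger): Q = ṁ_c·Cp_c·(T_c,out − T_c,in)
ṁ_c = 2734.9 / [2.41 × (57.9 − -1.78)] = 19.015 kg/min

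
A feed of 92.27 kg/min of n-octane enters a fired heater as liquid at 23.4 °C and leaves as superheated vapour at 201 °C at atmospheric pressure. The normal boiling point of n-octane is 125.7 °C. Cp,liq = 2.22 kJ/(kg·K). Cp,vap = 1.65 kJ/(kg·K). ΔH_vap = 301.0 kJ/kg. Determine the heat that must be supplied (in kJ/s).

liquid 23.4→125.7 °C: 227.11 kJ/kg
vaporisation at 125.7 °C: 301 kJ/kg
vapour 125.7→201 °C: 124.24 kJ/kg
Δh = 227.11 + 301 + 124.24 = 652.35 kJ/kg
Q = ṁ·Δh = 92.27 kg/min × 652.35 kJ/kg = 60192 kJ/min
|Q| = 1003.2 kW

Q = 1000 kJ/s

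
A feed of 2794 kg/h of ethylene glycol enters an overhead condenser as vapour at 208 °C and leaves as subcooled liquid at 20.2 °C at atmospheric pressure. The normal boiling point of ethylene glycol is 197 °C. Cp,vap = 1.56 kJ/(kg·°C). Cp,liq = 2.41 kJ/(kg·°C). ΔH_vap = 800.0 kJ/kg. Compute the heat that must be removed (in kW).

Q_c = 965 kW

vapour 208→197 °C: -17.16 kJ/kg
condensation at 197 °C: -800 kJ/kg
liquid 197→20.2 °C: -426.09 kJ/kg
Δh = -17.16 + -800 + -426.09 = -1243.2 kJ/kg
Q = ṁ·Δh = 2794 kg/h × -1243.2 kJ/kg = -3.4736e+06 kJ/h
|Q| = 964.9 kW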